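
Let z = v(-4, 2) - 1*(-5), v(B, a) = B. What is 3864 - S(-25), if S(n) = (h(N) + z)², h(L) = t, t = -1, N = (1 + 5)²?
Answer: 3864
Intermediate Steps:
N = 36 (N = 6² = 36)
h(L) = -1
z = 1 (z = -4 - 1*(-5) = -4 + 5 = 1)
S(n) = 0 (S(n) = (-1 + 1)² = 0² = 0)
3864 - S(-25) = 3864 - 1*0 = 3864 + 0 = 3864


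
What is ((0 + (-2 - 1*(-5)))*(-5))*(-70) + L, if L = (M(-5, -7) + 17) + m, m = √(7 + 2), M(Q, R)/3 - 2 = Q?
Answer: 1061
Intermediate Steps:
M(Q, R) = 6 + 3*Q
m = 3 (m = √9 = 3)
L = 11 (L = ((6 + 3*(-5)) + 17) + 3 = ((6 - 15) + 17) + 3 = (-9 + 17) + 3 = 8 + 3 = 11)
((0 + (-2 - 1*(-5)))*(-5))*(-70) + L = ((0 + (-2 - 1*(-5)))*(-5))*(-70) + 11 = ((0 + (-2 + 5))*(-5))*(-70) + 11 = ((0 + 3)*(-5))*(-70) + 11 = (3*(-5))*(-70) + 11 = -15*(-70) + 11 = 1050 + 11 = 1061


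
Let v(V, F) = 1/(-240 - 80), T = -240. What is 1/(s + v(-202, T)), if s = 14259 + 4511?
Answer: 320/6006399 ≈ 5.3277e-5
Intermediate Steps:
v(V, F) = -1/320 (v(V, F) = 1/(-320) = -1/320)
s = 18770
1/(s + v(-202, T)) = 1/(18770 - 1/320) = 1/(6006399/320) = 320/6006399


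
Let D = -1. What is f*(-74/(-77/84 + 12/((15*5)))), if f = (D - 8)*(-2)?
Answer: 399600/227 ≈ 1760.4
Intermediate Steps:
f = 18 (f = (-1 - 8)*(-2) = -9*(-2) = 18)
f*(-74/(-77/84 + 12/((15*5)))) = 18*(-74/(-77/84 + 12/((15*5)))) = 18*(-74/(-77*1/84 + 12/75)) = 18*(-74/(-11/12 + 12*(1/75))) = 18*(-74/(-11/12 + 4/25)) = 18*(-74/(-227/300)) = 18*(-74*(-300/227)) = 18*(22200/227) = 399600/227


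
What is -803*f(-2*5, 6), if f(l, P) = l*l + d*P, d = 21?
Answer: -181478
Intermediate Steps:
f(l, P) = l² + 21*P (f(l, P) = l*l + 21*P = l² + 21*P)
-803*f(-2*5, 6) = -803*((-2*5)² + 21*6) = -803*((-10)² + 126) = -803*(100 + 126) = -803*226 = -181478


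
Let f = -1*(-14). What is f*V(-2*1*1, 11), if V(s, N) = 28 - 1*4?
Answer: 336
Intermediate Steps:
V(s, N) = 24 (V(s, N) = 28 - 4 = 24)
f = 14
f*V(-2*1*1, 11) = 14*24 = 336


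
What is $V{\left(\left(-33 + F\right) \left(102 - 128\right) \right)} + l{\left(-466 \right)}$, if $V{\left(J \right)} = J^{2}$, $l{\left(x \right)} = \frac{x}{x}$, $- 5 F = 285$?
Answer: $5475601$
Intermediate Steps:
$F = -57$ ($F = \left(- \frac{1}{5}\right) 285 = -57$)
$l{\left(x \right)} = 1$
$V{\left(\left(-33 + F\right) \left(102 - 128\right) \right)} + l{\left(-466 \right)} = \left(\left(-33 - 57\right) \left(102 - 128\right)\right)^{2} + 1 = \left(\left(-90\right) \left(-26\right)\right)^{2} + 1 = 2340^{2} + 1 = 5475600 + 1 = 5475601$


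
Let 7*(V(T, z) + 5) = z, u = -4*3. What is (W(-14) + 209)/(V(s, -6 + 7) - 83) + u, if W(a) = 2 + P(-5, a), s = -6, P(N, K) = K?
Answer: -8759/615 ≈ -14.242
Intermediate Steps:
u = -12
V(T, z) = -5 + z/7
W(a) = 2 + a
(W(-14) + 209)/(V(s, -6 + 7) - 83) + u = ((2 - 14) + 209)/((-5 + (-6 + 7)/7) - 83) - 12 = (-12 + 209)/((-5 + (⅐)*1) - 83) - 12 = 197/((-5 + ⅐) - 83) - 12 = 197/(-34/7 - 83) - 12 = 197/(-615/7) - 12 = 197*(-7/615) - 12 = -1379/615 - 12 = -8759/615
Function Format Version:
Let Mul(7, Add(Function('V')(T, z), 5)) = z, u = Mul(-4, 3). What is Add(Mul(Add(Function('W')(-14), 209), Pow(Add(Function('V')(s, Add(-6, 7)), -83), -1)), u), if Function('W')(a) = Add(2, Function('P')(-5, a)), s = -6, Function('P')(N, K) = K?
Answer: Rational(-8759, 615) ≈ -14.242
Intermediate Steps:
u = -12
Function('V')(T, z) = Add(-5, Mul(Rational(1, 7), z))
Function('W')(a) = Add(2, a)
Add(Mul(Add(Function('W')(-14), 209), Pow(Add(Function('V')(s, Add(-6, 7)), -83), -1)), u) = Add(Mul(Add(Add(2, -14), 209), Pow(Add(Add(-5, Mul(Rational(1, 7), Add(-6, 7))), -83), -1)), -12) = Add(Mul(Add(-12, 209), Pow(Add(Add(-5, Mul(Rational(1, 7), 1)), -83), -1)), -12) = Add(Mul(197, Pow(Add(Add(-5, Rational(1, 7)), -83), -1)), -12) = Add(Mul(197, Pow(Add(Rational(-34, 7), -83), -1)), -12) = Add(Mul(197, Pow(Rational(-615, 7), -1)), -12) = Add(Mul(197, Rational(-7, 615)), -12) = Add(Rational(-1379, 615), -12) = Rational(-8759, 615)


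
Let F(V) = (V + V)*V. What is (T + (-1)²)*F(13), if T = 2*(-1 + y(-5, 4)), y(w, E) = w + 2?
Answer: -2366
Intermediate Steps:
y(w, E) = 2 + w
F(V) = 2*V² (F(V) = (2*V)*V = 2*V²)
T = -8 (T = 2*(-1 + (2 - 5)) = 2*(-1 - 3) = 2*(-4) = -8)
(T + (-1)²)*F(13) = (-8 + (-1)²)*(2*13²) = (-8 + 1)*(2*169) = -7*338 = -2366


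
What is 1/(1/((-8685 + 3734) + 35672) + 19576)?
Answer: 30721/601394297 ≈ 5.1083e-5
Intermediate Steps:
1/(1/((-8685 + 3734) + 35672) + 19576) = 1/(1/(-4951 + 35672) + 19576) = 1/(1/30721 + 19576) = 1/(601394297/30721) = 30721/601394297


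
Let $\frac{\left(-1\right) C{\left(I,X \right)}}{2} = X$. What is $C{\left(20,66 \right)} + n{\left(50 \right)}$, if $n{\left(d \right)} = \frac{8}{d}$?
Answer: $- \frac{3296}{25} \approx -131.84$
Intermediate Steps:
$C{\left(I,X \right)} = - 2 X$
$C{\left(20,66 \right)} + n{\left(50 \right)} = \left(-2\right) 66 + \frac{8}{50} = -132 + 8 \cdot \frac{1}{50} = -132 + \frac{4}{25} = - \frac{3296}{25}$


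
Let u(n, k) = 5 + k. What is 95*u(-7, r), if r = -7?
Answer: -190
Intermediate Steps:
95*u(-7, r) = 95*(5 - 7) = 95*(-2) = -190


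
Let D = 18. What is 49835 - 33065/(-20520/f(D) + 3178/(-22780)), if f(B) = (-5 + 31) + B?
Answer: 2916907714315/58448179 ≈ 49906.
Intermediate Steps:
f(B) = 26 + B
49835 - 33065/(-20520/f(D) + 3178/(-22780)) = 49835 - 33065/(-20520/(26 + 18) + 3178/(-22780)) = 49835 - 33065/(-20520/44 + 3178*(-1/22780)) = 49835 - 33065/(-20520*1/44 - 1589/11390) = 49835 - 33065/(-5130/11 - 1589/11390) = 49835 - 33065/(-58448179/125290) = 49835 - 33065*(-125290)/58448179 = 49835 - 1*(-4142713850/58448179) = 49835 + 4142713850/58448179 = 2916907714315/58448179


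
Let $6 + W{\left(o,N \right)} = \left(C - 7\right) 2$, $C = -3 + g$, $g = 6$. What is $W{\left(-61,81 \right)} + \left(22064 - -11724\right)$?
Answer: $33774$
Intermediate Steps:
$C = 3$ ($C = -3 + 6 = 3$)
$W{\left(o,N \right)} = -14$ ($W{\left(o,N \right)} = -6 + \left(3 - 7\right) 2 = -6 - 8 = -14$)
$W{\left(-61,81 \right)} + \left(22064 - -11724\right) = -14 + \left(22064 - -11724\right) = -14 + \left(22064 + 11724\right) = -14 + 33788 = 33774$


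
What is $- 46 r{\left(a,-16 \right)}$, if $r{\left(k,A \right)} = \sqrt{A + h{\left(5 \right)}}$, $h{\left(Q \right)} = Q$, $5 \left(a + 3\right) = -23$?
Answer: $- 46 i \sqrt{11} \approx - 152.56 i$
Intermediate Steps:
$a = - \frac{38}{5}$ ($a = -3 + \frac{1}{5} \left(-23\right) = -3 - \frac{23}{5} = - \frac{38}{5} \approx -7.6$)
$r{\left(k,A \right)} = \sqrt{5 + A}$ ($r{\left(k,A \right)} = \sqrt{A + 5} = \sqrt{5 + A}$)
$- 46 r{\left(a,-16 \right)} = - 46 \sqrt{5 - 16} = - 46 \sqrt{-11} = - 46 i \sqrt{11}$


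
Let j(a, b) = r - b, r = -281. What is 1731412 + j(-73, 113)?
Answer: 1731018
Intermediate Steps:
j(a, b) = -281 - b
1731412 + j(-73, 113) = 1731412 + (-281 - 1*113) = 1731412 + (-281 - 113) = 1731412 - 394 = 1731018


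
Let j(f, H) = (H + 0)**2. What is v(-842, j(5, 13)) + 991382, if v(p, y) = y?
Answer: 991551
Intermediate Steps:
j(f, H) = H**2
v(-842, j(5, 13)) + 991382 = 13**2 + 991382 = 169 + 991382 = 991551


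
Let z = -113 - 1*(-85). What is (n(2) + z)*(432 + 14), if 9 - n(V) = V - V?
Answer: -8474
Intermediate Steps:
z = -28 (z = -113 + 85 = -28)
n(V) = 9 (n(V) = 9 - (V - V) = 9 - 1*0 = 9 + 0 = 9)
(n(2) + z)*(432 + 14) = (9 - 28)*(432 + 14) = -19*446 = -8474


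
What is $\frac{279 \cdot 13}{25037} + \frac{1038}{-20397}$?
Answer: $\frac{15997171}{170226563} \approx 0.093976$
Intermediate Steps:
$\frac{279 \cdot 13}{25037} + \frac{1038}{-20397} = 3627 \cdot \frac{1}{25037} + 1038 \left(- \frac{1}{20397}\right) = \frac{3627}{25037} - \frac{346}{6799} = \frac{15997171}{170226563}$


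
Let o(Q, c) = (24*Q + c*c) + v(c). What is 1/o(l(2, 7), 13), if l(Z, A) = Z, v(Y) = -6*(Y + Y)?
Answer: 1/61 ≈ 0.016393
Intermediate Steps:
v(Y) = -12*Y
o(Q, c) = c**2 - 12*c + 24*Q (o(Q, c) = (24*Q + c*c) - 12*c = (24*Q + c**2) - 12*c = (c**2 + 24*Q) - 12*c = c**2 - 12*c + 24*Q)
1/o(l(2, 7), 13) = 1/(13**2 - 12*13 + 24*2) = 1/(169 - 156 + 48) = 1/61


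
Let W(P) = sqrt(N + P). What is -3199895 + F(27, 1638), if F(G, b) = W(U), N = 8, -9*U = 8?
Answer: -9599677/3 ≈ -3.1999e+6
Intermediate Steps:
U = -8/9 (U = -1/9*8 = -8/9 ≈ -0.88889)
W(P) = sqrt(8 + P)
F(G, b) = 8/3 (F(G, b) = sqrt(8 - 8/9) = sqrt(64/9) = 8/3)
-3199895 + F(27, 1638) = -3199895 + 8/3 = -9599677/3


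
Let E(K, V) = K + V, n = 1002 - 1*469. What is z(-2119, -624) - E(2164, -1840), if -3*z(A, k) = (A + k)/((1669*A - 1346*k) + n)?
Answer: -201591067/622194 ≈ -324.00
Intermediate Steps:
n = 533 (n = 1002 - 469 = 533)
z(A, k) = -(A + k)/(3*(533 - 1346*k + 1669*A)) (z(A, k) = -(A + k)/(3*((1669*A - 1346*k) + 533)) = -(A + k)/(3*((-1346*k + 1669*A) + 533)) = -(A + k)/(3*(533 - 1346*k + 1669*A)))
z(-2119, -624) - E(2164, -1840) = (-2119 - 624)/(3*(-533 - 1669*(-2119) + 1346*(-624))) - (2164 - 1840) = (⅓)*(-2743)/(-533 + 3536611 - 839904) - 1*324 = (⅓)*(-2743)/2696174 - 324 = (⅓)*(1/2696174)*(-2743) - 324 = -211/622194 - 324 = -201591067/622194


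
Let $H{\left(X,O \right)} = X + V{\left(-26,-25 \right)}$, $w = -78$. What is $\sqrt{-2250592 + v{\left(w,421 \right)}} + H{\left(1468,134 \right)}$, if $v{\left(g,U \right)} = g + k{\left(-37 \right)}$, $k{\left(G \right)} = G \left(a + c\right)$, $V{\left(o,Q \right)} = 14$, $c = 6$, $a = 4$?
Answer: $1482 + 4 i \sqrt{140690} \approx 1482.0 + 1500.3 i$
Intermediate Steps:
$H{\left(X,O \right)} = 14 + X$ ($H{\left(X,O \right)} = X + 14 = 14 + X$)
$k{\left(G \right)} = 10 G$ ($k{\left(G \right)} = G \left(4 + 6\right) = G 10 = 10 G$)
$v{\left(g,U \right)} = -370 + g$ ($v{\left(g,U \right)} = g + 10 \left(-37\right) = g - 370 = -370 + g$)
$\sqrt{-2250592 + v{\left(w,421 \right)}} + H{\left(1468,134 \right)} = \sqrt{-2250592 - 448} + \left(14 + 1468\right) = \sqrt{-2250592 - 448} + 1482 = \sqrt{-2251040} + 1482 = 4 i \sqrt{140690} + 1482 = 1482 + 4 i \sqrt{140690}$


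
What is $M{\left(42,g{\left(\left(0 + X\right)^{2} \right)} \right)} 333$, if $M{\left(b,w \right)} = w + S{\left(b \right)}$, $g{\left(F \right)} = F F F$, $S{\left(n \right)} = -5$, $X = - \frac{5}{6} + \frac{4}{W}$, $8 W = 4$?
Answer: $\frac{233881801453}{5184} \approx 4.5116 \cdot 10^{7}$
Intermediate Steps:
$W = \frac{1}{2}$ ($W = \frac{1}{8} \cdot 4 = \frac{1}{2} \approx 0.5$)
$X = \frac{43}{6}$ ($X = - \frac{5}{6} + 4 \frac{1}{\frac{1}{2}} = \left(-5\right) \frac{1}{6} + 4 \cdot 2 = - \frac{5}{6} + 8 = \frac{43}{6} \approx 7.1667$)
$g{\left(F \right)} = F^{3}$ ($g{\left(F \right)} = F^{2} F = F^{3}$)
$M{\left(b,w \right)} = -5 + w$ ($M{\left(b,w \right)} = w - 5 = -5 + w$)
$M{\left(42,g{\left(\left(0 + X\right)^{2} \right)} \right)} 333 = \left(-5 + \left(\left(0 + \frac{43}{6}\right)^{2}\right)^{3}\right) 333 = \left(-5 + \left(\left(\frac{43}{6}\right)^{2}\right)^{3}\right) 333 = \left(-5 + \left(\frac{1849}{36}\right)^{3}\right) 333 = \left(-5 + \frac{6321363049}{46656}\right) 333 = \frac{6321129769}{46656} \cdot 333 = \frac{233881801453}{5184}$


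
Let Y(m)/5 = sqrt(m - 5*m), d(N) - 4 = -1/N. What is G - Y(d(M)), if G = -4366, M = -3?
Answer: -4366 - 10*I*sqrt(39)/3 ≈ -4366.0 - 20.817*I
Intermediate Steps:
d(N) = 4 - 1/N
Y(m) = 10*sqrt(-m) (Y(m) = 5*sqrt(m - 5*m) = 5*sqrt(-4*m) = 5*(2*sqrt(-m)) = 10*sqrt(-m))
G - Y(d(M)) = -4366 - 10*sqrt(-(4 - 1/(-3))) = -4366 - 10*sqrt(-(4 - 1*(-1/3))) = -4366 - 10*sqrt(-(4 + 1/3)) = -4366 - 10*sqrt(-1*13/3) = -4366 - 10*sqrt(-13/3) = -4366 - 10*I*sqrt(39)/3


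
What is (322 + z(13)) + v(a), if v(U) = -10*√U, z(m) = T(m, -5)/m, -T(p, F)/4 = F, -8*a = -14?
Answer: 4206/13 - 5*√7 ≈ 310.31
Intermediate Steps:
a = 7/4 (a = -⅛*(-14) = 7/4 ≈ 1.7500)
T(p, F) = -4*F
z(m) = 20/m (z(m) = (-4*(-5))/m = 20/m)
(322 + z(13)) + v(a) = (322 + 20/13) - 5*√7 = 4206/13 - 5*√7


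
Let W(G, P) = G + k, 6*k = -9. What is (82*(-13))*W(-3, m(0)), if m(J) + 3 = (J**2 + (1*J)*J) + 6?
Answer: 4797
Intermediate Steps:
k = -3/2 (k = (1/6)*(-9) = -3/2 ≈ -1.5000)
m(J) = 3 + 2*J**2 (m(J) = -3 + ((J**2 + (1*J)*J) + 6) = -3 + ((J**2 + J*J) + 6) = -3 + ((J**2 + J**2) + 6) = -3 + (2*J**2 + 6) = -3 + (6 + 2*J**2) = 3 + 2*J**2)
W(G, P) = -3/2 + G (W(G, P) = G - 3/2 = -3/2 + G)
(82*(-13))*W(-3, m(0)) = (82*(-13))*(-3/2 - 3) = -1066*(-9/2) = 4797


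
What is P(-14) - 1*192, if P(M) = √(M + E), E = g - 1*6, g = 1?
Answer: -192 + I*√19 ≈ -192.0 + 4.3589*I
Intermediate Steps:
E = -5 (E = 1 - 1*6 = 1 - 6 = -5)
P(M) = √(-5 + M) (P(M) = √(M - 5) = √(-5 + M))
P(-14) - 1*192 = √(-5 - 14) - 1*192 = √(-19) - 192 = I*√19 - 192 = -192 + I*√19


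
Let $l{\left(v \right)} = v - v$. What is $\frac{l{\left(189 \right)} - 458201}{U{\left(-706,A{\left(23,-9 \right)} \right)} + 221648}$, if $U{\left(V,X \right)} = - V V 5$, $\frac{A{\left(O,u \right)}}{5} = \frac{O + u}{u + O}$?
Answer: $\frac{458201}{2270532} \approx 0.2018$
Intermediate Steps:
$l{\left(v \right)} = 0$
$A{\left(O,u \right)} = 5$ ($A{\left(O,u \right)} = 5 \frac{O + u}{u + O} = 5 \frac{O + u}{O + u} = 5 \cdot 1 = 5$)
$U{\left(V,X \right)} = - 5 V^{2}$ ($U{\left(V,X \right)} = - V^{2} \cdot 5 = - 5 V^{2}$)
$\frac{l{\left(189 \right)} - 458201}{U{\left(-706,A{\left(23,-9 \right)} \right)} + 221648} = \frac{0 - 458201}{- 5 \left(-706\right)^{2} + 221648} = - \frac{458201}{\left(-5\right) 498436 + 221648} = - \frac{458201}{-2492180 + 221648} = - \frac{458201}{-2270532} = \left(-458201\right) \left(- \frac{1}{2270532}\right) = \frac{458201}{2270532}$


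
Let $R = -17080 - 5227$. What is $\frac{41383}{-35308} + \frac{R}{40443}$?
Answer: $- \frac{189328325}{109843188} \approx -1.7236$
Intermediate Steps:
$R = -22307$
$\frac{41383}{-35308} + \frac{R}{40443} = \frac{41383}{-35308} - \frac{22307}{40443} = 41383 \left(- \frac{1}{35308}\right) - \frac{22307}{40443} = - \frac{41383}{35308} - \frac{22307}{40443} = - \frac{189328325}{109843188}$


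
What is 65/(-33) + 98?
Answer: 3169/33 ≈ 96.030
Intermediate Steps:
65/(-33) + 98 = 65*(-1/33) + 98 = -65/33 + 98 = 3169/33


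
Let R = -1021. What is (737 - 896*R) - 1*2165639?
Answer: -1250086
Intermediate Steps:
(737 - 896*R) - 1*2165639 = (737 - 896*(-1021)) - 1*2165639 = (737 + 914816) - 2165639 = 915553 - 2165639 = -1250086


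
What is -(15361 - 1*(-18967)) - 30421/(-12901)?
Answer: -442835107/12901 ≈ -34326.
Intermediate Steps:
-(15361 - 1*(-18967)) - 30421/(-12901) = -(15361 + 18967) - 30421*(-1/12901) = -1*34328 + 30421/12901 = -34328 + 30421/12901 = -442835107/12901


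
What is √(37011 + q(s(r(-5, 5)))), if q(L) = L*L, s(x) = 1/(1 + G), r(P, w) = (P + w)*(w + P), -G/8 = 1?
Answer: 2*√453385/7 ≈ 192.38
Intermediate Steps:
G = -8 (G = -8*1 = -8)
r(P, w) = (P + w)² (r(P, w) = (P + w)*(P + w) = (P + w)²)
s(x) = -⅐ (s(x) = 1/(1 - 8) = 1/(-7) = -⅐)
q(L) = L²
√(37011 + q(s(r(-5, 5)))) = √(37011 + (-⅐)²) = √(37011 + 1/49) = √(1813540/49) = 2*√453385/7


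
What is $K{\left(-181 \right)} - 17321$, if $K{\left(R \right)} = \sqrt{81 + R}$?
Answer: $-17321 + 10 i \approx -17321.0 + 10.0 i$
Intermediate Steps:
$K{\left(-181 \right)} - 17321 = \sqrt{81 - 181} - 17321 = \sqrt{-100} - 17321 = 10 i - 17321 = -17321 + 10 i$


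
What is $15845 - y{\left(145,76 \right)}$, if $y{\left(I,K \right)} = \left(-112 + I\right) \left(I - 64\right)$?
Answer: $13172$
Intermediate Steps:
$y{\left(I,K \right)} = \left(-112 + I\right) \left(-64 + I\right)$
$15845 - y{\left(145,76 \right)} = 15845 - \left(7168 + 145^{2} - 25520\right) = 15845 - \left(7168 + 21025 - 25520\right) = 15845 - 2673 = 13172$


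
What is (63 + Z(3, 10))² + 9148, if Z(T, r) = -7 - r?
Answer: 11264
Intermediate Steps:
(63 + Z(3, 10))² + 9148 = (63 + (-7 - 1*10))² + 9148 = (63 + (-7 - 10))² + 9148 = (63 - 17)² + 9148 = 46² + 9148 = 2116 + 9148 = 11264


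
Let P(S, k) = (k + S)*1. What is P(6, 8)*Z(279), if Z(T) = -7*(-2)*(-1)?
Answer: -196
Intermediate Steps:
P(S, k) = S + k (P(S, k) = (S + k)*1 = S + k)
Z(T) = -14 (Z(T) = 14*(-1) = -14)
P(6, 8)*Z(279) = (6 + 8)*(-14) = 14*(-14) = -196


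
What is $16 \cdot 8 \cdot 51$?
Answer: $6528$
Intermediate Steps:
$16 \cdot 8 \cdot 51 = 128 \cdot 51 = 6528$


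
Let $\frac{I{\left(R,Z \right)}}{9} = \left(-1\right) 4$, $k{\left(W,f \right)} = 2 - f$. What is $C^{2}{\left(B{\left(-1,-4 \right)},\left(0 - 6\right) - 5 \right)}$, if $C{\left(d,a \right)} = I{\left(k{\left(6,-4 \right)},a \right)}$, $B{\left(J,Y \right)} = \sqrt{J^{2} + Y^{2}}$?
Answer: $1296$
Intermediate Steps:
$I{\left(R,Z \right)} = -36$ ($I{\left(R,Z \right)} = 9 \left(\left(-1\right) 4\right) = 9 \left(-4\right) = -36$)
$C{\left(d,a \right)} = -36$
$C^{2}{\left(B{\left(-1,-4 \right)},\left(0 - 6\right) - 5 \right)} = \left(-36\right)^{2} = 1296$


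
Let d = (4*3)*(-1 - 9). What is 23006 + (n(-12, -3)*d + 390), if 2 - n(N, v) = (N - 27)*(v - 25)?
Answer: 154196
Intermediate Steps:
n(N, v) = 2 - (-27 + N)*(-25 + v) (n(N, v) = 2 - (N - 27)*(v - 25) = 2 - (-27 + N)*(-25 + v))
d = -120 (d = 12*(-10) = -120)
23006 + (n(-12, -3)*d + 390) = 23006 + ((-673 + 25*(-12) + 27*(-3) - 1*(-12)*(-3))*(-120) + 390) = 23006 + ((-673 - 300 - 81 - 36)*(-120) + 390) = 23006 + (-1090*(-120) + 390) = 23006 + (130800 + 390) = 23006 + 131190 = 154196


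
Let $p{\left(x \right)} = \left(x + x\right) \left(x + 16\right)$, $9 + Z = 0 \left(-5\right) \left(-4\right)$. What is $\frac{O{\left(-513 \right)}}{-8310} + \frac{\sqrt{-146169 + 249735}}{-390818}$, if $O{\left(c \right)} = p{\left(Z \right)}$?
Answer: $\frac{21}{1385} - \frac{\sqrt{103566}}{390818} \approx 0.014339$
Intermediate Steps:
$Z = -9$ ($Z = -9 + 0 \left(-5\right) \left(-4\right) = -9 + 0 \left(-4\right) = -9 + 0 = -9$)
$p{\left(x \right)} = 2 x \left(16 + x\right)$
$O{\left(c \right)} = -126$ ($O{\left(c \right)} = 2 \left(-9\right) \left(16 - 9\right) = 2 \left(-9\right) 7 = -126$)
$\frac{O{\left(-513 \right)}}{-8310} + \frac{\sqrt{-146169 + 249735}}{-390818} = - \frac{126}{-8310} + \frac{\sqrt{-146169 + 249735}}{-390818} = \left(-126\right) \left(- \frac{1}{8310}\right) + \sqrt{103566} \left(- \frac{1}{390818}\right) = \frac{21}{1385} - \frac{\sqrt{103566}}{390818}$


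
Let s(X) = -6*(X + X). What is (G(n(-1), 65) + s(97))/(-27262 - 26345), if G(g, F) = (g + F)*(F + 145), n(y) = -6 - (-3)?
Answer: -3952/17869 ≈ -0.22117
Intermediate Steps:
n(y) = -3 (n(y) = -6 - 1*(-3) = -6 + 3 = -3)
s(X) = -12*X
G(g, F) = (145 + F)*(F + g) (G(g, F) = (F + g)*(145 + F) = (145 + F)*(F + g))
(G(n(-1), 65) + s(97))/(-27262 - 26345) = ((65² + 145*65 + 145*(-3) + 65*(-3)) - 12*97)/(-27262 - 26345) = ((4225 + 9425 - 435 - 195) - 1164)/(-53607) = (13020 - 1164)*(-1/53607) = 11856*(-1/53607) = -3952/17869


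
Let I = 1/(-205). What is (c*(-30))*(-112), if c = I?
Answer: -672/41 ≈ -16.390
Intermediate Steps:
I = -1/205 ≈ -0.0048781
c = -1/205 ≈ -0.0048781
(c*(-30))*(-112) = -1/205*(-30)*(-112) = (6/41)*(-112) = -672/41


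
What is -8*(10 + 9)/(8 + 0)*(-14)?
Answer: 266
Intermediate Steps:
-8*(10 + 9)/(8 + 0)*(-14) = -152/8*(-14) = -8*19/8*(-14) = -19*(-14) = 266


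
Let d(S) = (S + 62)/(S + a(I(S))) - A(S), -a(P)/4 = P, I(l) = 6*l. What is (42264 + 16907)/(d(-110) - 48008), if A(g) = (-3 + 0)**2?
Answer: -74851315/60741529 ≈ -1.2323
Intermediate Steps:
a(P) = -4*P
A(g) = 9 (A(g) = (-3)**2 = 9)
d(S) = -9 - (62 + S)/(23*S) (d(S) = (S + 62)/(S - 24*S) - 1*9 = (62 + S)/(S - 24*S) - 9 = (62 + S)/((-23*S)) - 9 = (62 + S)*(-1/(23*S)) - 9 = -(62 + S)/(23*S) - 9 = -9 - (62 + S)/(23*S))
(42264 + 16907)/(d(-110) - 48008) = (42264 + 16907)/((2/23)*(-31 - 104*(-110))/(-110) - 48008) = 59171/((2/23)*(-1/110)*(-31 + 11440) - 48008) = 59171/((2/23)*(-1/110)*11409 - 48008) = 59171/(-11409/1265 - 48008) = 59171/(-60741529/1265) = 59171*(-1265/60741529) = -74851315/60741529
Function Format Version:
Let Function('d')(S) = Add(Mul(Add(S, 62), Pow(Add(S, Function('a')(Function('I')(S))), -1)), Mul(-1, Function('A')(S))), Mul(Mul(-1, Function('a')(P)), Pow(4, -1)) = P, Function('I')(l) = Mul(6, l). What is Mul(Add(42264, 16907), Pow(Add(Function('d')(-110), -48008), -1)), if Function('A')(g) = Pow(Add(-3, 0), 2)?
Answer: Rational(-74851315, 60741529) ≈ -1.2323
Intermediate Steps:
Function('a')(P) = Mul(-4, P)
Function('A')(g) = 9 (Function('A')(g) = Pow(-3, 2) = 9)
Function('d')(S) = Add(-9, Mul(Rational(-1, 23), Pow(S, -1), Add(62, S))) (Function('d')(S) = Add(Mul(Add(S, 62), Pow(Add(S, Mul(-4, Mul(6, S))), -1)), Mul(-1, 9)) = Add(Mul(Add(62, S), Pow(Add(S, Mul(-24, S)), -1)), -9) = Add(Mul(Add(62, S), Pow(Mul(-23, S), -1)), -9) = Add(Mul(Add(62, S), Mul(Rational(-1, 23), Pow(S, -1))), -9) = Add(Mul(Rational(-1, 23), Pow(S, -1), Add(62, S)), -9) = Add(-9, Mul(Rational(-1, 23), Pow(S, -1), Add(62, S))))
Mul(Add(42264, 16907), Pow(Add(Function('d')(-110), -48008), -1)) = Mul(Add(42264, 16907), Pow(Add(Mul(Rational(2, 23), Pow(-110, -1), Add(-31, Mul(-104, -110))), -48008), -1)) = Mul(59171, Pow(Add(Mul(Rational(2, 23), Rational(-1, 110), Add(-31, 11440)), -48008), -1)) = Mul(59171, Pow(Add(Mul(Rational(2, 23), Rational(-1, 110), 11409), -48008), -1)) = Mul(59171, Pow(Add(Rational(-11409, 1265), -48008), -1)) = Mul(59171, Pow(Rational(-60741529, 1265), -1)) = Mul(59171, Rational(-1265, 60741529)) = Rational(-74851315, 60741529)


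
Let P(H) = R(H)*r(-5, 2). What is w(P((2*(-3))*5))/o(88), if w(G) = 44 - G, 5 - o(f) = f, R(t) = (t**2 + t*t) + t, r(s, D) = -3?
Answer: -5354/83 ≈ -64.506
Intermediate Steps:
R(t) = t + 2*t**2 (R(t) = (t**2 + t**2) + t = 2*t**2 + t = t + 2*t**2)
o(f) = 5 - f
P(H) = -3*H*(1 + 2*H) (P(H) = (H*(1 + 2*H))*(-3) = -3*H*(1 + 2*H))
w(P((2*(-3))*5))/o(88) = (44 - (-3)*(2*(-3))*5*(1 + 2*((2*(-3))*5)))/(5 - 1*88) = (44 - (-3)*(-6*5)*(1 + 2*(-6*5)))/(5 - 88) = (44 - (-3)*(-30)*(1 + 2*(-30)))/(-83) = (44 - (-3)*(-30)*(1 - 60))*(-1/83) = (44 - (-3)*(-30)*(-59))*(-1/83) = (44 - 1*(-5310))*(-1/83) = (44 + 5310)*(-1/83) = 5354*(-1/83) = -5354/83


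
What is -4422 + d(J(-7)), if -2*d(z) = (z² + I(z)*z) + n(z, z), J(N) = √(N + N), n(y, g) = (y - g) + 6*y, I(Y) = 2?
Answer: -4415 - 4*I*√14 ≈ -4415.0 - 14.967*I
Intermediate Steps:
n(y, g) = -g + 7*y
J(N) = √2*√N (J(N) = √(2*N) = √2*√N)
d(z) = -4*z - z²/2 (d(z) = -((z² + 2*z) + (-z + 7*z))/2 = -((z² + 2*z) + 6*z)/2 = -(z² + 8*z)/2 = -4*z - z²/2)
-4422 + d(J(-7)) = -4422 + (√2*√(-7))*(-8 - √2*√(-7))/2 = -4422 + (√2*(I*√7))*(-8 - √2*I*√7)/2 = -4422 + (I*√14)*(-8 - I*√14)/2 = -4422 + I*√14*(-8 - I*√14)/2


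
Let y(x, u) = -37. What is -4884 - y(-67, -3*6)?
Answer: -4847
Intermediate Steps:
-4884 - y(-67, -3*6) = -4884 - 1*(-37) = -4884 + 37 = -4847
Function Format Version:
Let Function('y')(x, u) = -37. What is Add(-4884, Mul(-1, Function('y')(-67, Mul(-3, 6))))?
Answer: -4847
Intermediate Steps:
Add(-4884, Mul(-1, Function('y')(-67, Mul(-3, 6)))) = Add(-4884, Mul(-1, -37)) = Add(-4884, 37) = -4847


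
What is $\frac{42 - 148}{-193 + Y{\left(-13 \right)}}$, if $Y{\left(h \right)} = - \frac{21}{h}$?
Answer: $\frac{689}{1244} \approx 0.55386$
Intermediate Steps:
$\frac{42 - 148}{-193 + Y{\left(-13 \right)}} = \frac{42 - 148}{-193 - \frac{21}{-13}} = - \frac{106}{-193 - - \frac{21}{13}} = - \frac{106}{-193 + \frac{21}{13}} = - \frac{106}{- \frac{2488}{13}} = \left(-106\right) \left(- \frac{13}{2488}\right) = \frac{689}{1244}$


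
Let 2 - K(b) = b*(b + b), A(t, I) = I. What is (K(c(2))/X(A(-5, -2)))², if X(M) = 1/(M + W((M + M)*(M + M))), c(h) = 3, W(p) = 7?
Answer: 6400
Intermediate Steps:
K(b) = 2 - 2*b² (K(b) = 2 - b*(b + b) = 2 - b*2*b = 2 - 2*b²)
X(M) = 1/(7 + M) (X(M) = 1/(M + 7) = 1/(7 + M))
(K(c(2))/X(A(-5, -2)))² = ((2 - 2*3²)/(1/(7 - 2)))² = ((2 - 2*9)/(1/5))² = ((2 - 18)/(⅕))² = (-16*5)² = (-80)² = 6400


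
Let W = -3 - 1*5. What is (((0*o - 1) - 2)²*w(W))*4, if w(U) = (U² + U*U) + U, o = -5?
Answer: 4320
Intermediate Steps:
W = -8 (W = -3 - 5 = -8)
w(U) = U + 2*U² (w(U) = (U² + U²) + U = 2*U² + U = U + 2*U²)
(((0*o - 1) - 2)²*w(W))*4 = (((0*(-5) - 1) - 2)²*(-8*(1 + 2*(-8))))*4 = (((0 - 1) - 2)²*(-8*(1 - 16)))*4 = ((-1 - 2)²*(-8*(-15)))*4 = ((-3)²*120)*4 = (9*120)*4 = 1080*4 = 4320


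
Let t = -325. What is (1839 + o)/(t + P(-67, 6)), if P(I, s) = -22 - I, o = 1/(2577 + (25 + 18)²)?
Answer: -1627883/247856 ≈ -6.5679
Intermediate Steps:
o = 1/4426 (o = 1/(2577 + 43²) = 1/(2577 + 1849) = 1/4426 ≈ 0.00022594)
(1839 + o)/(t + P(-67, 6)) = (1839 + 1/4426)/(-325 + (-22 - 1*(-67))) = 8139415/(4426*(-325 + (-22 + 67))) = 8139415/(4426*(-325 + 45)) = (8139415/4426)/(-280) = (8139415/4426)*(-1/280) = -1627883/247856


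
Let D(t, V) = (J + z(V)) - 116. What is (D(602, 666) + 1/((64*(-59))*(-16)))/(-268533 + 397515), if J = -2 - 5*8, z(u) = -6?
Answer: -3302741/2597525504 ≈ -0.0012715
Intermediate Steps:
J = -42 (J = -2 - 40 = -42)
D(t, V) = -164 (D(t, V) = (-42 - 6) - 116 = -48 - 116 = -164)
(D(602, 666) + 1/((64*(-59))*(-16)))/(-268533 + 397515) = (-164 + 1/((64*(-59))*(-16)))/(-268533 + 397515) = (-164 + 1/(-3776*(-16)))/128982 = (-164 + 1/60416)*(1/128982) = -9908223/60416*1/128982 = -3302741/2597525504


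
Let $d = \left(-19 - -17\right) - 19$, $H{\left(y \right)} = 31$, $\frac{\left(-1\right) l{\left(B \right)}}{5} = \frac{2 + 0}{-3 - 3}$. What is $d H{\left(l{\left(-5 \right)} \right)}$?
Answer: $-651$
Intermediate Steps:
$l{\left(B \right)} = \frac{5}{3}$ ($l{\left(B \right)} = - 5 \frac{2 + 0}{-3 - 3} = - 5 \frac{2}{-6} = - 5 \cdot 2 \left(- \frac{1}{6}\right) = \left(-5\right) \left(- \frac{1}{3}\right) = \frac{5}{3}$)
$d = -21$ ($d = \left(-19 + 17\right) - 19 = -2 - 19 = -21$)
$d H{\left(l{\left(-5 \right)} \right)} = \left(-21\right) 31 = -651$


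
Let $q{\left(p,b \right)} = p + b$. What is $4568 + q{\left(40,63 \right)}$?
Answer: $4671$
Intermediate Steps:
$q{\left(p,b \right)} = b + p$
$4568 + q{\left(40,63 \right)} = 4568 + \left(63 + 40\right) = 4568 + 103 = 4671$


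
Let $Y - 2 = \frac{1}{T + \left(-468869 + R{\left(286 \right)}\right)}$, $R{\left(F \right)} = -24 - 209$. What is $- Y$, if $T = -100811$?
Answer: $- \frac{1139825}{569913} \approx -2.0$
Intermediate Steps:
$R{\left(F \right)} = -233$
$Y = \frac{1139825}{569913}$ ($Y = 2 + \frac{1}{-100811 - 469102} = 2 + \frac{1}{-569913} = 2 - \frac{1}{569913} = \frac{1139825}{569913} \approx 2.0$)
$- Y = \left(-1\right) \frac{1139825}{569913} = - \frac{1139825}{569913}$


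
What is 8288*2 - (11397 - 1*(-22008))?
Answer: -16829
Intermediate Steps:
8288*2 - (11397 - 1*(-22008)) = 16576 - (11397 + 22008) = 16576 - 1*33405 = 16576 - 33405 = -16829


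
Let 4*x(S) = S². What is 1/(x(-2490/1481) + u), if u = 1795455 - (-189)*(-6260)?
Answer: 2193361/1343029390740 ≈ 1.6331e-6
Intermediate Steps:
x(S) = S²/4
u = 612315 (u = 1795455 - 1*1183140 = 1795455 - 1183140 = 612315)
1/(x(-2490/1481) + u) = 1/((-2490/1481)²/4 + 612315) = 1/((¼)*(6200100/2193361) + 612315) = 1/(1550025/2193361 + 612315) = 1/(1343029390740/2193361) = 2193361/1343029390740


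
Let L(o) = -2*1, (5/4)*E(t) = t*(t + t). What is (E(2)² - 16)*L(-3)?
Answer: -1248/25 ≈ -49.920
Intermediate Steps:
E(t) = 8*t²/5 (E(t) = 4*(t*(t + t))/5 = 4*(t*(2*t))/5 = 4*(2*t²)/5 = 8*t²/5)
L(o) = -2
(E(2)² - 16)*L(-3) = (((8/5)*2²)² - 16)*(-2) = (((8/5)*4)² - 16)*(-2) = ((32/5)² - 16)*(-2) = (1024/25 - 16)*(-2) = (624/25)*(-2) = -1248/25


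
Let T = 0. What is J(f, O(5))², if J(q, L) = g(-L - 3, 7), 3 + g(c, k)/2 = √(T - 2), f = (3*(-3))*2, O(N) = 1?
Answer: 28 - 24*I*√2 ≈ 28.0 - 33.941*I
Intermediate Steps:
f = -18 (f = -9*2 = -18)
g(c, k) = -6 + 2*I*√2 (g(c, k) = -6 + 2*√(0 - 2) = -6 + 2*√(-2) = -6 + 2*(I*√2) = -6 + 2*I*√2)
J(q, L) = -6 + 2*I*√2
J(f, O(5))² = (-6 + 2*I*√2)²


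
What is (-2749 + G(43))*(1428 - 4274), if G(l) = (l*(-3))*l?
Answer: 23610416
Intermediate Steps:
G(l) = -3*l² (G(l) = (-3*l)*l = -3*l²)
(-2749 + G(43))*(1428 - 4274) = (-2749 - 3*43²)*(1428 - 4274) = (-2749 - 3*1849)*(-2846) = (-2749 - 5547)*(-2846) = -8296*(-2846) = 23610416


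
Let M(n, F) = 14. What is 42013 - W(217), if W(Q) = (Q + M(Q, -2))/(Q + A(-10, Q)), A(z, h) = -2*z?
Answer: 3318950/79 ≈ 42012.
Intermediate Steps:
W(Q) = (14 + Q)/(20 + Q) (W(Q) = (Q + 14)/(Q - 2*(-10)) = (14 + Q)/(Q + 20) = (14 + Q)/(20 + Q))
42013 - W(217) = 42013 - (14 + 217)/(20 + 217) = 42013 - 231/237 = 42013 - 1*77/79 = 42013 - 77/79 = 3318950/79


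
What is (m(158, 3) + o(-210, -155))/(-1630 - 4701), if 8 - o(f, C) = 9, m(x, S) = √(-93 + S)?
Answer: 1/6331 - 3*I*√10/6331 ≈ 0.00015795 - 0.0014985*I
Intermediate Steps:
o(f, C) = -1 (o(f, C) = 8 - 1*9 = 8 - 9 = -1)
(m(158, 3) + o(-210, -155))/(-1630 - 4701) = (√(-93 + 3) - 1)/(-1630 - 4701) = (√(-90) - 1)/(-6331) = (3*I*√10 - 1)*(-1/6331) = (-1 + 3*I*√10)*(-1/6331) = 1/6331 - 3*I*√10/6331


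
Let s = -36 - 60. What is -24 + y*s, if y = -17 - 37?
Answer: 5160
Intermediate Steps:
s = -96
y = -54
-24 + y*s = -24 - 54*(-96) = -24 + 5184 = 5160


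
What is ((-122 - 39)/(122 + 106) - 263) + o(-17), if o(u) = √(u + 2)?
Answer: -60125/228 + I*√15 ≈ -263.71 + 3.873*I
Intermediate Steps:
o(u) = √(2 + u)
((-122 - 39)/(122 + 106) - 263) + o(-17) = ((-122 - 39)/(122 + 106) - 263) + √(2 - 17) = (-161/228 - 263) + √(-15) = (-161*1/228 - 263) + I*√15 = (-161/228 - 263) + I*√15 = -60125/228 + I*√15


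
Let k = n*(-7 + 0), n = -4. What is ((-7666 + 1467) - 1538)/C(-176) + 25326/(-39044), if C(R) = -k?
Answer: 75343575/273308 ≈ 275.67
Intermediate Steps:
k = 28 (k = -4*(-7 + 0) = -4*(-7) = 28)
C(R) = -28 (C(R) = -1*28 = -28)
((-7666 + 1467) - 1538)/C(-176) + 25326/(-39044) = ((-7666 + 1467) - 1538)/(-28) + 25326/(-39044) = (-6199 - 1538)*(-1/28) + 25326*(-1/39044) = -7737*(-1/28) - 12663/19522 = 7737/28 - 12663/19522 = 75343575/273308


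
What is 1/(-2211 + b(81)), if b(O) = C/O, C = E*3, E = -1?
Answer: -27/59698 ≈ -0.00045228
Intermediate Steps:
C = -3 (C = -1*3 = -3)
b(O) = -3/O
1/(-2211 + b(81)) = 1/(-2211 - 3/81) = 1/(-2211 - 3*1/81) = 1/(-2211 - 1/27) = 1/(-59698/27) = -27/59698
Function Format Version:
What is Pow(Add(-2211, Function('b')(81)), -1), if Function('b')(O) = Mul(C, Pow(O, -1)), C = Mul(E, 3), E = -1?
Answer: Rational(-27, 59698) ≈ -0.00045228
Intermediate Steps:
C = -3 (C = Mul(-1, 3) = -3)
Function('b')(O) = Mul(-3, Pow(O, -1))
Pow(Add(-2211, Function('b')(81)), -1) = Pow(Add(-2211, Mul(-3, Pow(81, -1))), -1) = Pow(Add(-2211, Mul(-3, Rational(1, 81))), -1) = Pow(Add(-2211, Rational(-1, 27)), -1) = Pow(Rational(-59698, 27), -1) = Rational(-27, 59698)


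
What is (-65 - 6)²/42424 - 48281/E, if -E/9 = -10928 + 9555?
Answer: -1985981507/524233368 ≈ -3.7884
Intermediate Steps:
E = 12357 (E = -9*(-10928 + 9555) = -9*(-1373) = 12357)
(-65 - 6)²/42424 - 48281/E = (-65 - 6)²/42424 - 48281/12357 = (-71)²*(1/42424) - 48281*1/12357 = 5041*(1/42424) - 48281/12357 = 5041/42424 - 48281/12357 = -1985981507/524233368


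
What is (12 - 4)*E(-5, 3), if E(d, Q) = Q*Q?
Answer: 72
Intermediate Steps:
E(d, Q) = Q²
(12 - 4)*E(-5, 3) = (12 - 4)*3² = 8*9 = 72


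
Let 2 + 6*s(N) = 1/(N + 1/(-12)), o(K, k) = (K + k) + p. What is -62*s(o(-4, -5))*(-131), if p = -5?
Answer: -1421350/507 ≈ -2803.5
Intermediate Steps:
o(K, k) = -5 + K + k (o(K, k) = (K + k) - 5 = -5 + K + k)
s(N) = -1/3 + 1/(6*(-1/12 + N)) (s(N) = -1/3 + 1/(6*(N + 1/(-12))) = -1/3 + 1/(6*(N - 1/12)) = -1/3 + 1/(6*(-1/12 + N)))
-62*s(o(-4, -5))*(-131) = -62*(7 - 12*(-5 - 4 - 5))/(3*(-1 + 12*(-5 - 4 - 5)))*(-131) = -62*(7 - 12*(-14))/(3*(-1 + 12*(-14)))*(-131) = -62*(7 + 168)/(3*(-1 - 168))*(-131) = -62*175/(3*(-169))*(-131) = -62*(-1)*175/(3*169)*(-131) = -62*(-175/507)*(-131) = (10850/507)*(-131) = -1421350/507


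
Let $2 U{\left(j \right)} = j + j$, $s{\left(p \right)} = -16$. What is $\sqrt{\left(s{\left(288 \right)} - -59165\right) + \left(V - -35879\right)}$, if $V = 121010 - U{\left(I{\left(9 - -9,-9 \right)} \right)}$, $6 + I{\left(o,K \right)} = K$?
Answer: $\sqrt{216053} \approx 464.81$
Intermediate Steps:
$I{\left(o,K \right)} = -6 + K$
$U{\left(j \right)} = j$ ($U{\left(j \right)} = \frac{j + j}{2} = \frac{2 j}{2} = j$)
$V = 121025$ ($V = 121010 - \left(-6 - 9\right) = 121010 - -15 = 121010 + 15 = 121025$)
$\sqrt{\left(s{\left(288 \right)} - -59165\right) + \left(V - -35879\right)} = \sqrt{\left(-16 - -59165\right) + \left(121025 - -35879\right)} = \sqrt{\left(-16 + 59165\right) + \left(121025 + 35879\right)} = \sqrt{59149 + 156904} = \sqrt{216053}$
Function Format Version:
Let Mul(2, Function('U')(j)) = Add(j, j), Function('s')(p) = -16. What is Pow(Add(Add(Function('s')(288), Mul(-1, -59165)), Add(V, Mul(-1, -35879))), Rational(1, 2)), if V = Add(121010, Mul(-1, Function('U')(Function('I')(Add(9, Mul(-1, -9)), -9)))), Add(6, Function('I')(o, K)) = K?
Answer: Pow(216053, Rational(1, 2)) ≈ 464.81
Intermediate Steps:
Function('I')(o, K) = Add(-6, K)
Function('U')(j) = j (Function('U')(j) = Mul(Rational(1, 2), Add(j, j)) = Mul(Rational(1, 2), Mul(2, j)) = j)
V = 121025 (V = Add(121010, Mul(-1, Add(-6, -9))) = Add(121010, Mul(-1, -15)) = Add(121010, 15) = 121025)
Pow(Add(Add(Function('s')(288), Mul(-1, -59165)), Add(V, Mul(-1, -35879))), Rational(1, 2)) = Pow(Add(Add(-16, Mul(-1, -59165)), Add(121025, Mul(-1, -35879))), Rational(1, 2)) = Pow(Add(Add(-16, 59165), Add(121025, 35879)), Rational(1, 2)) = Pow(Add(59149, 156904), Rational(1, 2)) = Pow(216053, Rational(1, 2))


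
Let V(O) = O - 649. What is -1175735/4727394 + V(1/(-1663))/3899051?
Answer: -7628711179423027/30652998554045322 ≈ -0.24887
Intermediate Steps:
V(O) = -649 + O
-1175735/4727394 + V(1/(-1663))/3899051 = -1175735/4727394 + (-649 + 1/(-1663))/3899051 = -1175735*1/4727394 + (-649 - 1/1663)*(1/3899051) = -1175735/4727394 - 1079288/1663*1/3899051 = -1175735/4727394 - 1079288/6484121813 = -7628711179423027/30652998554045322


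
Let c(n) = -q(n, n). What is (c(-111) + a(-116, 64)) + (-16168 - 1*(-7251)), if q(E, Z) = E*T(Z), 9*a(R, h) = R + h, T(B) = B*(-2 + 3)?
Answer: -191194/9 ≈ -21244.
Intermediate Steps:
T(B) = B (T(B) = B*1 = B)
a(R, h) = R/9 + h/9 (a(R, h) = (R + h)/9 = R/9 + h/9)
q(E, Z) = E*Z
c(n) = -n**2 (c(n) = -n*n = -n**2)
(c(-111) + a(-116, 64)) + (-16168 - 1*(-7251)) = (-1*(-111)**2 + ((1/9)*(-116) + (1/9)*64)) + (-16168 - 1*(-7251)) = (-1*12321 + (-116/9 + 64/9)) + (-16168 + 7251) = (-12321 - 52/9) - 8917 = -110941/9 - 8917 = -191194/9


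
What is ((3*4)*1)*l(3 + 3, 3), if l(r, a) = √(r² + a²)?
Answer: 36*√5 ≈ 80.498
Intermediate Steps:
l(r, a) = √(a² + r²)
((3*4)*1)*l(3 + 3, 3) = ((3*4)*1)*√(3² + (3 + 3)²) = (12*1)*√(9 + 6²) = 12*√(9 + 36) = 12*√45 = 12*(3*√5) = 36*√5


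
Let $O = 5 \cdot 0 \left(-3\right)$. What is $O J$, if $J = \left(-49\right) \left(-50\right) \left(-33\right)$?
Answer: $0$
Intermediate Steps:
$J = -80850$ ($J = 2450 \left(-33\right) = -80850$)
$O = 0$ ($O = 5 \cdot 0 = 0$)
$O J = 0 \left(-80850\right) = 0$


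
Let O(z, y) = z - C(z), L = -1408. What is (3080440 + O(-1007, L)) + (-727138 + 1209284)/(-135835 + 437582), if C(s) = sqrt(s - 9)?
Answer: 929210151597/301747 - 2*I*sqrt(254) ≈ 3.0794e+6 - 31.875*I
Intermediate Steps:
C(s) = sqrt(-9 + s)
O(z, y) = z - sqrt(-9 + z)
(3080440 + O(-1007, L)) + (-727138 + 1209284)/(-135835 + 437582) = (3080440 + (-1007 - sqrt(-9 - 1007))) + (-727138 + 1209284)/(-135835 + 437582) = (3080440 + (-1007 - sqrt(-1016))) + 482146/301747 = (3080440 + (-1007 - 2*I*sqrt(254))) + 482146*(1/301747) = (3080440 + (-1007 - 2*I*sqrt(254))) + 482146/301747 = (3079433 - 2*I*sqrt(254)) + 482146/301747 = 929210151597/301747 - 2*I*sqrt(254)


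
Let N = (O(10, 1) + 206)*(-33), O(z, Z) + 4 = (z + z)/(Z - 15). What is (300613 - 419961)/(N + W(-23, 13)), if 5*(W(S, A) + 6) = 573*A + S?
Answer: 1044295/44972 ≈ 23.221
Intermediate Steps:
O(z, Z) = -4 + 2*z/(-15 + Z) (O(z, Z) = -4 + (z + z)/(Z - 15) = -4 + (2*z)/(-15 + Z) = -4 + 2*z/(-15 + Z))
W(S, A) = -6 + S/5 + 573*A/5 (W(S, A) = -6 + (573*A + S)/5 = -6 + (S + 573*A)/5 = -6 + (S/5 + 573*A/5) = -6 + S/5 + 573*A/5)
N = -46332/7 (N = (2*(30 + 10 - 2*1)/(-15 + 1) + 206)*(-33) = (2*(30 + 10 - 2)/(-14) + 206)*(-33) = (2*(-1/14)*38 + 206)*(-33) = (-38/7 + 206)*(-33) = (1404/7)*(-33) = -46332/7 ≈ -6618.9)
(300613 - 419961)/(N + W(-23, 13)) = (300613 - 419961)/(-46332/7 + (-6 + (⅕)*(-23) + (573/5)*13)) = -119348/(-46332/7 + (-6 - 23/5 + 7449/5)) = -119348/(-46332/7 + 7396/5) = -119348/(-179888/35) = -119348*(-35/179888) = 1044295/44972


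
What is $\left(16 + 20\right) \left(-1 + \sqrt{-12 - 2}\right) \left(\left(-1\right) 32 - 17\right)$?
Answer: $1764 - 1764 i \sqrt{14} \approx 1764.0 - 6600.3 i$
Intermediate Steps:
$\left(16 + 20\right) \left(-1 + \sqrt{-12 - 2}\right) \left(\left(-1\right) 32 - 17\right) = 36 \left(-1 + \sqrt{-14}\right) \left(-32 - 17\right) = 36 \left(-1 + i \sqrt{14}\right) \left(-49\right) = \left(-36 + 36 i \sqrt{14}\right) \left(-49\right) = 1764 - 1764 i \sqrt{14}$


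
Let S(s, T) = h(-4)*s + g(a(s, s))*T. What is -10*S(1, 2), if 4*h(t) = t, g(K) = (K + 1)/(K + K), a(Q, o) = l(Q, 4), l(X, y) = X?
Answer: -10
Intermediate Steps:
a(Q, o) = Q
g(K) = (1 + K)/(2*K) (g(K) = (1 + K)/((2*K)) = (1 + K)*(1/(2*K)) = (1 + K)/(2*K))
h(t) = t/4
S(s, T) = -s + T*(1 + s)/(2*s) (S(s, T) = ((¼)*(-4))*s + ((1 + s)/(2*s))*T = -s + T*(1 + s)/(2*s))
-10*S(1, 2) = -10*((½)*2 - 1*1 + (½)*2/1) = -10*(1 - 1 + (½)*2*1) = -10*(1 - 1 + 1) = -10*1 = -10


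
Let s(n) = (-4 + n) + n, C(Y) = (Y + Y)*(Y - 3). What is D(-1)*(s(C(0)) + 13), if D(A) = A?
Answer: -9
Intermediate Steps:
C(Y) = 2*Y*(-3 + Y) (C(Y) = (2*Y)*(-3 + Y) = 2*Y*(-3 + Y))
s(n) = -4 + 2*n
D(-1)*(s(C(0)) + 13) = -((-4 + 2*(2*0*(-3 + 0))) + 13) = -((-4 + 2*(2*0*(-3))) + 13) = -((-4 + 2*0) + 13) = -((-4 + 0) + 13) = -(-4 + 13) = -1*9 = -9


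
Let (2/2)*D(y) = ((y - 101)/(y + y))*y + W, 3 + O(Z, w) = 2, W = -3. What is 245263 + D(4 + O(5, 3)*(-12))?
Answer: 490435/2 ≈ 2.4522e+5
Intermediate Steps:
O(Z, w) = -1 (O(Z, w) = -3 + 2 = -1)
D(y) = -107/2 + y/2 (D(y) = ((y - 101)/(y + y))*y - 3 = ((-101 + y)/((2*y)))*y - 3 = ((-101 + y)*(1/(2*y)))*y - 3 = ((-101 + y)/(2*y))*y - 3 = (-101/2 + y/2) - 3 = -107/2 + y/2)
245263 + D(4 + O(5, 3)*(-12)) = 245263 + (-107/2 + (4 - 1*(-12))/2) = 245263 + (-107/2 + (4 + 12)/2) = 245263 + (-107/2 + (½)*16) = 245263 + (-107/2 + 8) = 245263 - 91/2 = 490435/2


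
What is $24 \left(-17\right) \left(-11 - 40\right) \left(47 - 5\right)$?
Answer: $873936$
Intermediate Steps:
$24 \left(-17\right) \left(-11 - 40\right) \left(47 - 5\right) = - 408 \left(\left(-51\right) 42\right) = \left(-408\right) \left(-2142\right) = 873936$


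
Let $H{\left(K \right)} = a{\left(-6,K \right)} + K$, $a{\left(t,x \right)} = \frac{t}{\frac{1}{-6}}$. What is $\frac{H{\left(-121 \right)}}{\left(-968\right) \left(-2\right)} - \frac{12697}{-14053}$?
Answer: $\frac{23386887}{27206608} \approx 0.8596$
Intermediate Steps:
$a{\left(t,x \right)} = - 6 t$ ($a{\left(t,x \right)} = \frac{t}{- \frac{1}{6}} = t \left(-6\right) = - 6 t$)
$H{\left(K \right)} = 36 + K$ ($H{\left(K \right)} = \left(-6\right) \left(-6\right) + K = 36 + K$)
$\frac{H{\left(-121 \right)}}{\left(-968\right) \left(-2\right)} - \frac{12697}{-14053} = \frac{36 - 121}{\left(-968\right) \left(-2\right)} - \frac{12697}{-14053} = - \frac{85}{1936} - - \frac{12697}{14053} = \left(-85\right) \frac{1}{1936} + \frac{12697}{14053} = - \frac{85}{1936} + \frac{12697}{14053} = \frac{23386887}{27206608}$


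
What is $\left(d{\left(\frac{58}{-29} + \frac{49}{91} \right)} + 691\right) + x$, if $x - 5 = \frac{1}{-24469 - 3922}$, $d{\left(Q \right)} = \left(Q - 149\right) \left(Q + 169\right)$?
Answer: $- \frac{117610966873}{4798079} \approx -24512.0$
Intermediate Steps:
$d{\left(Q \right)} = \left(-149 + Q\right) \left(169 + Q\right)$
$x = \frac{141954}{28391}$ ($x = 5 + \frac{1}{-24469 - 3922} = 5 + \frac{1}{-28391} = 5 - \frac{1}{28391} = \frac{141954}{28391} \approx 5.0$)
$\left(d{\left(\frac{58}{-29} + \frac{49}{91} \right)} + 691\right) + x = \left(\left(-25181 + \left(\frac{58}{-29} + \frac{49}{91}\right)^{2} + 20 \left(\frac{58}{-29} + \frac{49}{91}\right)\right) + 691\right) + \frac{141954}{28391} = \left(\left(-25181 + \left(58 \left(- \frac{1}{29}\right) + 49 \cdot \frac{1}{91}\right)^{2} + 20 \left(58 \left(- \frac{1}{29}\right) + 49 \cdot \frac{1}{91}\right)\right) + 691\right) + \frac{141954}{28391} = \left(\left(-25181 + \left(-2 + \frac{7}{13}\right)^{2} + 20 \left(-2 + \frac{7}{13}\right)\right) + 691\right) + \frac{141954}{28391} = \left(\left(-25181 + \left(- \frac{19}{13}\right)^{2} + 20 \left(- \frac{19}{13}\right)\right) + 691\right) + \frac{141954}{28391} = \left(\left(-25181 + \frac{361}{169} - \frac{380}{13}\right) + 691\right) + \frac{141954}{28391} = \left(- \frac{4260168}{169} + 691\right) + \frac{141954}{28391} = - \frac{4143389}{169} + \frac{141954}{28391} = - \frac{117610966873}{4798079}$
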